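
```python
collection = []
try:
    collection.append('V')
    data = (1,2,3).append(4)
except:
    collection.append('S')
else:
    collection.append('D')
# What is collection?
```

Step-by-step execution trace:
1. try: `collection.append('V')` → collection = ['V'].
2. `data = (1,2,3).append(4)` raises AttributeError.
3. bare `except` matches → `collection.append('S')` → collection = ['V', 'S'].
4. `else` is skipped (an exception was raised).
Result: ['V', 'S']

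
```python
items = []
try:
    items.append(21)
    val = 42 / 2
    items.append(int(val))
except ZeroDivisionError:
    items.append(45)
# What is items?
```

Step-by-step execution trace:
1. try: `items.append(21)` → items = [21].
2. `val = 42 / 2` → val = 21.0. No exception raised.
3. `items.append(int(val))` → items = [21, 21].
4. `except ZeroDivisionError` is skipped (no exception was raised).
Result: [21, 21]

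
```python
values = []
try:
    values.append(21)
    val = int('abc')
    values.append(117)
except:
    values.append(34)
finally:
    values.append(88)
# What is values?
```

Step-by-step execution trace:
1. try: `values.append(21)` → values = [21].
2. `val = int('abc')` raises ValueError; `values.append(117)` is not reached.
3. bare `except` matches → `values.append(34)` → values = [21, 34].
4. finally always runs: `values.append(88)` → values = [21, 34, 88].
Result: [21, 34, 88]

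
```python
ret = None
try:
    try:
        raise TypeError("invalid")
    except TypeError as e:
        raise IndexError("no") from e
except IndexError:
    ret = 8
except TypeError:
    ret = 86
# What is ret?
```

Step-by-step execution trace:
1. Inner try raises TypeError; inner `except TypeError as e` catches it.
2. `raise IndexError(...) from e` raises IndexError (TypeError is attached as __cause__, but only IndexError is active).
3. Outer `except IndexError` matches → ret = 8.
4. `except TypeError` is not reached.
Result: 8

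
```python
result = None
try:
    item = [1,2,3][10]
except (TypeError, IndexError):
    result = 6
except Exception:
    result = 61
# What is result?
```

Step-by-step execution trace:
1. `item = [1,2,3][10]` raises IndexError.
2. `except (TypeError, IndexError)` matches (IndexError is in the tuple) → result = 6.
3. `except Exception` is not reached.
Result: 6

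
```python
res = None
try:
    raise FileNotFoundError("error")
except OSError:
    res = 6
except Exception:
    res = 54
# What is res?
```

Step-by-step execution trace:
1. `raise FileNotFoundError(...)` raises FileNotFoundError.
2. `except OSError` matches (FileNotFoundError is a subclass of OSError) → res = 6.
3. `except Exception` is not reached.
Result: 6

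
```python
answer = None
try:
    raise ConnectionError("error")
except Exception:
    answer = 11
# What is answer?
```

Step-by-step execution trace:
1. `raise ConnectionError(...)` raises ConnectionError.
2. `except Exception` matches (ConnectionError is a subclass of Exception) → answer = 11.
Result: 11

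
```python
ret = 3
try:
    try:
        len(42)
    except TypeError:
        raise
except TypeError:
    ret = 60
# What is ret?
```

Step-by-step execution trace:
1. Inner try: `len(42)` raises TypeError.
2. Inner `except TypeError` matches; bare `raise` re-raises the same TypeError.
3. Outer `except TypeError` matches → ret = 60.
Result: 60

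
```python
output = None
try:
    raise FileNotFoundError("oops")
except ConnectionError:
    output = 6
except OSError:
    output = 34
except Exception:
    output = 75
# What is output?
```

Step-by-step execution trace:
1. `raise FileNotFoundError(...)` raises FileNotFoundError.
2. `except ConnectionError` does not match (FileNotFoundError is not a subclass of ConnectionError); skipped.
3. `except OSError` matches (FileNotFoundError is a subclass of OSError) → output = 34.
4. `except Exception` is not reached.
Result: 34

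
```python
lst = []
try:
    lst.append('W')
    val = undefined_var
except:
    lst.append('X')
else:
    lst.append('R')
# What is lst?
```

Step-by-step execution trace:
1. try: `lst.append('W')` → lst = ['W'].
2. `val = undefined_var` raises NameError.
3. bare `except` matches → `lst.append('X')` → lst = ['W', 'X'].
4. `else` is skipped (an exception was raised).
Result: ['W', 'X']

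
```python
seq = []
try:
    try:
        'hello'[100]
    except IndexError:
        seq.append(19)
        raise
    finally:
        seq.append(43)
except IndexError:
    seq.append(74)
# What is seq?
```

Step-by-step execution trace:
1. Inner try: `'hello'[100]` raises IndexError.
2. Inner `except IndexError` matches → `seq.append(19)` → seq = [19].
3. bare `raise` re-raises IndexError.
4. Inner `finally` runs during unwinding: `seq.append(43)` → seq = [19, 43].
5. Outer `except IndexError` matches → `seq.append(74)` → seq = [19, 43, 74].
Result: [19, 43, 74]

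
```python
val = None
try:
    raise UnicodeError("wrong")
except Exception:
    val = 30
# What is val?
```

Step-by-step execution trace:
1. `raise UnicodeError(...)` raises UnicodeError.
2. `except Exception` matches (UnicodeError is a subclass of Exception) → val = 30.
Result: 30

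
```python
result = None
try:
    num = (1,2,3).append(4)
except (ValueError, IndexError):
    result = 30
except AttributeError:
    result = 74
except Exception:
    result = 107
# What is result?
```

Step-by-step execution trace:
1. `num = (1,2,3).append(4)` raises AttributeError.
2. `except (ValueError, IndexError)` does not match AttributeError; skipped.
3. `except AttributeError` matches (exact type match) → result = 74.
4. `except Exception` is not reached.
Result: 74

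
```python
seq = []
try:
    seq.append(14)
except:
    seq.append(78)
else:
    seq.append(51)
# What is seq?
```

Step-by-step execution trace:
1. try: `seq.append(14)` → seq = [14]. No exception raised.
2. `except` is skipped.
3. `else` runs (try completed without exception): `seq.append(51)` → seq = [14, 51].
Result: [14, 51]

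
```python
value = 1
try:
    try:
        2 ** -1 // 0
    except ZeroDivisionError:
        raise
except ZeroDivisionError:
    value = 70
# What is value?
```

Step-by-step execution trace:
1. Inner try: `2 ** -1 // 0` raises ZeroDivisionError.
2. Inner `except ZeroDivisionError` matches; bare `raise` re-raises the same ZeroDivisionError.
3. Outer `except ZeroDivisionError` matches → value = 70.
Result: 70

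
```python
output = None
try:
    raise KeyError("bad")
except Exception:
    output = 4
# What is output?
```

Step-by-step execution trace:
1. `raise KeyError(...)` raises KeyError.
2. `except Exception` matches (KeyError is a subclass of Exception) → output = 4.
Result: 4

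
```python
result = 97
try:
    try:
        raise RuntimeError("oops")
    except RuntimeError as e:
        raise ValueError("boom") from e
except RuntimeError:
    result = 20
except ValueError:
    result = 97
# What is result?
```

Step-by-step execution trace:
1. Inner try raises RuntimeError; inner `except RuntimeError as e` catches it.
2. `raise ValueError(...) from e` raises ValueError (RuntimeError is attached as __cause__, but only ValueError is active).
3. Outer `except RuntimeError` does not match ValueError; skipped.
4. Outer `except ValueError` matches → result = 97.
Result: 97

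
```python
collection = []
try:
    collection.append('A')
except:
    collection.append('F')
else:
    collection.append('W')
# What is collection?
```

Step-by-step execution trace:
1. try: `collection.append('A')` → collection = ['A']. No exception raised.
2. `except` is skipped.
3. `else` runs (try completed without exception): `collection.append('W')` → collection = ['A', 'W'].
Result: ['A', 'W']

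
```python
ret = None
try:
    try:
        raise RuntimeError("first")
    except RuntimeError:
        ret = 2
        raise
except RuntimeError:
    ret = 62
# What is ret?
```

Step-by-step execution trace:
1. Inner try: `raise RuntimeError("first")` raises RuntimeError.
2. Inner `except RuntimeError` matches → ret = 2.
3. bare `raise` re-raises the same RuntimeError.
4. Outer `except RuntimeError` matches → ret = 62.
Result: 62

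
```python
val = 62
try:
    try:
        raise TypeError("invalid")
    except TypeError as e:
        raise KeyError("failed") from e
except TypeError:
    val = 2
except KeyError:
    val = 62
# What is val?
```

Step-by-step execution trace:
1. Inner try raises TypeError; inner `except TypeError as e` catches it.
2. `raise KeyError(...) from e` raises KeyError (TypeError is attached as __cause__, but only KeyError is active).
3. Outer `except TypeError` does not match KeyError; skipped.
4. Outer `except KeyError` matches → val = 62.
Result: 62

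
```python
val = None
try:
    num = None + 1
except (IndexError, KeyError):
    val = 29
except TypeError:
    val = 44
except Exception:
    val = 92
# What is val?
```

Step-by-step execution trace:
1. `num = None + 1` raises TypeError.
2. `except (IndexError, KeyError)` does not match TypeError; skipped.
3. `except TypeError` matches (exact type match) → val = 44.
4. `except Exception` is not reached.
Result: 44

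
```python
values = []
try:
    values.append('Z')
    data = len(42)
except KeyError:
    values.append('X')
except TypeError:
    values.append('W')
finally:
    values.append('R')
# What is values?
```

Step-by-step execution trace:
1. try: `values.append('Z')` → values = ['Z'].
2. `data = len(42)` raises TypeError.
3. `except KeyError` does not match TypeError; skipped.
4. `except TypeError` matches → `values.append('W')` → values = ['Z', 'W'].
5. finally always runs: `values.append('R')` → values = ['Z', 'W', 'R'].
Result: ['Z', 'W', 'R']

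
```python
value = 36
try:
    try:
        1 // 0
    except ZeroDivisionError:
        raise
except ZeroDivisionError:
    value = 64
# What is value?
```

Step-by-step execution trace:
1. Inner try: `1 // 0` raises ZeroDivisionError.
2. Inner `except ZeroDivisionError` matches; bare `raise` re-raises the same ZeroDivisionError.
3. Outer `except ZeroDivisionError` matches → value = 64.
Result: 64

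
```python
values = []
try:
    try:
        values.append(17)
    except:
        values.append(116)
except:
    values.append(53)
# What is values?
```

Step-by-step execution trace:
1. Inner try: `values.append(17)` → values = [17]. No exception raised.
2. Inner `except` is skipped.
3. Inner try completes normally; outer `except` is skipped.
Result: [17]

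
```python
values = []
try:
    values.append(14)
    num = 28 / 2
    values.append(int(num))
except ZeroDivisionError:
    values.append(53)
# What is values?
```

Step-by-step execution trace:
1. try: `values.append(14)` → values = [14].
2. `num = 28 / 2` → num = 14.0. No exception raised.
3. `values.append(int(num))` → values = [14, 14].
4. `except ZeroDivisionError` is skipped (no exception was raised).
Result: [14, 14]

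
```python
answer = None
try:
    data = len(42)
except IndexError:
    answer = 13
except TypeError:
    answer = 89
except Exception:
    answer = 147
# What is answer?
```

Step-by-step execution trace:
1. `data = len(42)` raises TypeError.
2. `except IndexError` does not match TypeError; skipped.
3. `except TypeError` matches → answer = 89.
4. Remaining except clauses are skipped.
Result: 89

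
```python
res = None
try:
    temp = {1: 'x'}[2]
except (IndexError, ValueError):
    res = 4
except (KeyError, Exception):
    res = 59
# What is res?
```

Step-by-step execution trace:
1. `temp = {1: 'x'}[2]` raises KeyError.
2. `except (IndexError, ValueError)` does not match KeyError; skipped.
3. `except (KeyError, Exception)` matches (KeyError is in the tuple) → res = 59.
Result: 59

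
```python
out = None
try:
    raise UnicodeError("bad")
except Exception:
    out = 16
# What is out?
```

Step-by-step execution trace:
1. `raise UnicodeError(...)` raises UnicodeError.
2. `except Exception` matches (UnicodeError is a subclass of Exception) → out = 16.
Result: 16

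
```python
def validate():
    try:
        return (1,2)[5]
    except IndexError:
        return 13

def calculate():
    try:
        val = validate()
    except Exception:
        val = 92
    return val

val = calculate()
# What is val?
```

Step-by-step execution trace:
1. `calculate()` calls `validate()`.
2. In validate: `(1,2)[5]` raises IndexError; `except IndexError` catches it → returns 13.
3. In calculate: `val = validate()` → val = 13. No exception reaches calculate.
4. `except Exception` is skipped; calculate returns 13.
5. val = 13.
Result: 13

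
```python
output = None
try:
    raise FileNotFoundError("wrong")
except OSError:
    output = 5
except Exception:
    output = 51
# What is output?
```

Step-by-step execution trace:
1. `raise FileNotFoundError(...)` raises FileNotFoundError.
2. `except OSError` matches (FileNotFoundError is a subclass of OSError) → output = 5.
3. `except Exception` is not reached.
Result: 5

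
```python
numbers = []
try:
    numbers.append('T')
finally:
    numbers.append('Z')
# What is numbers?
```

Step-by-step execution trace:
1. try: `numbers.append('T')` → numbers = ['T'].
2. The try body completes without raising.
3. finally always runs: `numbers.append('Z')` → numbers = ['T', 'Z'].
Result: ['T', 'Z']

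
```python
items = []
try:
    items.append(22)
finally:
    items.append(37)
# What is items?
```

Step-by-step execution trace:
1. try: `items.append(22)` → items = [22].
2. The try body completes without raising.
3. finally always runs: `items.append(37)` → items = [22, 37].
Result: [22, 37]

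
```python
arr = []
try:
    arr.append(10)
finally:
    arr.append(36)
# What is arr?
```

Step-by-step execution trace:
1. try: `arr.append(10)` → arr = [10].
2. The try body completes without raising.
3. finally always runs: `arr.append(36)` → arr = [10, 36].
Result: [10, 36]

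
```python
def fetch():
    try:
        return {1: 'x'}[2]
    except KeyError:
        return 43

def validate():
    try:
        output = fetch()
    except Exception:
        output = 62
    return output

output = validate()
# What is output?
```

Step-by-step execution trace:
1. `validate()` calls `fetch()`.
2. In fetch: `{1: 'x'}[2]` raises KeyError; `except KeyError` catches it → returns 43.
3. In validate: `output = fetch()` → output = 43. No exception reaches validate.
4. `except Exception` is skipped; validate returns 43.
5. output = 43.
Result: 43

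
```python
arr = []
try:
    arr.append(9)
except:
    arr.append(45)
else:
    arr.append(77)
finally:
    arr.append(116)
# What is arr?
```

Step-by-step execution trace:
1. try: `arr.append(9)` → arr = [9]. No exception raised.
2. `except` is skipped.
3. `else` runs: `arr.append(77)` → arr = [9, 77].
4. `finally` always runs: `arr.append(116)` → arr = [9, 77, 116].
Result: [9, 77, 116]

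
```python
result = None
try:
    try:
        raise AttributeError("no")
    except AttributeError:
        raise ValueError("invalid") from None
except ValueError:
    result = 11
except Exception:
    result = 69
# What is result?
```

Step-by-step execution trace:
1. Inner try raises AttributeError; inner `except AttributeError` catches it.
2. `raise ValueError(...) from None` raises ValueError (from None suppresses __context__, but the active exception is still ValueError).
3. Outer `except ValueError` matches → result = 11.
4. `except Exception` is not reached.
Result: 11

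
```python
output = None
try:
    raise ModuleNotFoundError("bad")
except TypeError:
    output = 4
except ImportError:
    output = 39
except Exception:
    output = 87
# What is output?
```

Step-by-step execution trace:
1. `raise ModuleNotFoundError(...)` raises ModuleNotFoundError.
2. `except TypeError` does not match (ModuleNotFoundError is not a subclass of TypeError); skipped.
3. `except ImportError` matches (ModuleNotFoundError is a subclass of ImportError) → output = 39.
4. `except Exception` is not reached.
Result: 39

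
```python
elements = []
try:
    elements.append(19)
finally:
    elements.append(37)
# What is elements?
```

Step-by-step execution trace:
1. try: `elements.append(19)` → elements = [19].
2. The try body completes without raising.
3. finally always runs: `elements.append(37)` → elements = [19, 37].
Result: [19, 37]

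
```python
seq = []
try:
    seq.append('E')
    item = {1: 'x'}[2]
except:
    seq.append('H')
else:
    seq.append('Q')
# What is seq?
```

Step-by-step execution trace:
1. try: `seq.append('E')` → seq = ['E'].
2. `item = {1: 'x'}[2]` raises KeyError.
3. bare `except` matches → `seq.append('H')` → seq = ['E', 'H'].
4. `else` is skipped (an exception was raised).
Result: ['E', 'H']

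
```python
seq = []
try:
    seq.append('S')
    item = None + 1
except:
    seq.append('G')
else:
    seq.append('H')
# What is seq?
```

Step-by-step execution trace:
1. try: `seq.append('S')` → seq = ['S'].
2. `item = None + 1` raises TypeError.
3. bare `except` matches → `seq.append('G')` → seq = ['S', 'G'].
4. `else` is skipped (an exception was raised).
Result: ['S', 'G']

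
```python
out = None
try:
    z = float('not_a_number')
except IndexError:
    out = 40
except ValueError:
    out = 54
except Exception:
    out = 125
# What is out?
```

Step-by-step execution trace:
1. `z = float('not_a_number')` raises ValueError.
2. `except IndexError` does not match ValueError; skipped.
3. `except ValueError` matches → out = 54.
4. Remaining except clauses are skipped.
Result: 54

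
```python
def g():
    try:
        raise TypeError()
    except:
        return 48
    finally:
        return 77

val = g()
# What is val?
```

Step-by-step execution trace:
1. `g()` enters try: `raise TypeError()` raises TypeError.
2. bare `except` matches → `return 48` sets pending return value 48.
3. Before returning, `finally: return 77` runs and overrides the pending return.
4. g() returns 77 → val = 77.
Result: 77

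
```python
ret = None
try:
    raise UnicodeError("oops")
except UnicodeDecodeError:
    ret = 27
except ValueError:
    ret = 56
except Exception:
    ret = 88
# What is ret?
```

Step-by-step execution trace:
1. `raise UnicodeError(...)` raises UnicodeError.
2. `except UnicodeDecodeError` does not match (UnicodeError is not a subclass of UnicodeDecodeError); skipped.
3. `except ValueError` matches (UnicodeError is a subclass of ValueError) → ret = 56.
4. `except Exception` is not reached.
Result: 56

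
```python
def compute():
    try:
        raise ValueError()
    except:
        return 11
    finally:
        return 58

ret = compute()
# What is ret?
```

Step-by-step execution trace:
1. `compute()` enters try: `raise ValueError()` raises ValueError.
2. bare `except` matches → `return 11` sets pending return value 11.
3. Before returning, `finally: return 58` runs and overrides the pending return.
4. compute() returns 58 → ret = 58.
Result: 58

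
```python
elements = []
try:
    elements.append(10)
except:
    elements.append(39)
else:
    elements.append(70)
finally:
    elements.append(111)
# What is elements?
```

Step-by-step execution trace:
1. try: `elements.append(10)` → elements = [10]. No exception raised.
2. `except` is skipped.
3. `else` runs: `elements.append(70)` → elements = [10, 70].
4. `finally` always runs: `elements.append(111)` → elements = [10, 70, 111].
Result: [10, 70, 111]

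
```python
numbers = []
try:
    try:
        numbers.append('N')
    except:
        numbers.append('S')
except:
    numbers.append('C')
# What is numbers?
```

Step-by-step execution trace:
1. Inner try: `numbers.append('N')` → numbers = ['N']. No exception raised.
2. Inner `except` is skipped.
3. Inner try completes normally; outer `except` is skipped.
Result: ['N']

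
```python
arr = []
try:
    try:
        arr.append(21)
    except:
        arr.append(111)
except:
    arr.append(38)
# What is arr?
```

Step-by-step execution trace:
1. Inner try: `arr.append(21)` → arr = [21]. No exception raised.
2. Inner `except` is skipped.
3. Inner try completes normally; outer `except` is skipped.
Result: [21]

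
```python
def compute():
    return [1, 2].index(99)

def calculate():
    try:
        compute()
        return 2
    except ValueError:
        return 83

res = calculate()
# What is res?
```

Step-by-step execution trace:
1. `calculate()` calls `compute()`.
2. `compute()` evaluates `[1, 2].index(99)`, which raises ValueError; it propagates to the caller.
3. `return 2` is not reached.
4. `except ValueError` in calculate matches → returns 83.
5. res = 83.
Result: 83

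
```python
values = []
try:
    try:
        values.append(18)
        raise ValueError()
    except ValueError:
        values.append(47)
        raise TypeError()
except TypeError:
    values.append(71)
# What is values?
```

Step-by-step execution trace:
1. Inner try: `values.append(18)` → values = [18].
2. `raise ValueError()` raises ValueError.
3. Inner `except ValueError` matches → `values.append(47)` → values = [18, 47].
4. `raise TypeError()` raises TypeError; propagates to outer try.
5. Outer `except TypeError` matches → `values.append(71)` → values = [18, 47, 71].
Result: [18, 47, 71]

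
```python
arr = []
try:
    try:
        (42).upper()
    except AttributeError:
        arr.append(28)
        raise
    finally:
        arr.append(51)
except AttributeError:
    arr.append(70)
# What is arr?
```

Step-by-step execution trace:
1. Inner try: `(42).upper()` raises AttributeError.
2. Inner `except AttributeError` matches → `arr.append(28)` → arr = [28].
3. bare `raise` re-raises AttributeError.
4. Inner `finally` runs during unwinding: `arr.append(51)` → arr = [28, 51].
5. Outer `except AttributeError` matches → `arr.append(70)` → arr = [28, 51, 70].
Result: [28, 51, 70]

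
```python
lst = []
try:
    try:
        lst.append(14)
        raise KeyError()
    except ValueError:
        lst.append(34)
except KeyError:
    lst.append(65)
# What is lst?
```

Step-by-step execution trace:
1. Inner try: `lst.append(14)` → lst = [14].
2. `raise KeyError()` raises KeyError.
3. Inner `except ValueError` does not match KeyError; exception propagates to outer try.
4. Outer `except KeyError` matches → `lst.append(65)` → lst = [14, 65].
Result: [14, 65]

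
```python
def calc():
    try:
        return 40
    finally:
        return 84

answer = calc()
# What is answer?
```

Step-by-step execution trace:
1. `calc()` enters try: `return 40` sets pending return value 40.
2. Before returning, `finally: return 84` runs and overrides the pending return.
3. calc() returns 84 → answer = 84.
Result: 84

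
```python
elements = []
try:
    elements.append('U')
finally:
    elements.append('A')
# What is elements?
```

Step-by-step execution trace:
1. try: `elements.append('U')` → elements = ['U'].
2. The try body completes without raising.
3. finally always runs: `elements.append('A')` → elements = ['U', 'A'].
Result: ['U', 'A']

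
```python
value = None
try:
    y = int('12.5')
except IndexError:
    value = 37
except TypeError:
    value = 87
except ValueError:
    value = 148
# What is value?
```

Step-by-step execution trace:
1. `y = int('12.5')` raises ValueError.
2. `except IndexError` does not match ValueError; skipped.
3. `except TypeError` does not match ValueError; skipped.
4. `except ValueError` matches → value = 148.
Result: 148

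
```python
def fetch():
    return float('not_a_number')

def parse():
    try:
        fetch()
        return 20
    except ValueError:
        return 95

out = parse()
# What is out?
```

Step-by-step execution trace:
1. `parse()` calls `fetch()`.
2. `fetch()` evaluates `float('not_a_number')`, which raises ValueError; it propagates to the caller.
3. `return 20` is not reached.
4. `except ValueError` in parse matches → returns 95.
5. out = 95.
Result: 95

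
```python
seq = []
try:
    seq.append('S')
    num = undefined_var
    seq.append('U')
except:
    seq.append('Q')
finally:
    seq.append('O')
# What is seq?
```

Step-by-step execution trace:
1. try: `seq.append('S')` → seq = ['S'].
2. `num = undefined_var` raises NameError; `seq.append('U')` is not reached.
3. bare `except` matches → `seq.append('Q')` → seq = ['S', 'Q'].
4. finally always runs: `seq.append('O')` → seq = ['S', 'Q', 'O'].
Result: ['S', 'Q', 'O']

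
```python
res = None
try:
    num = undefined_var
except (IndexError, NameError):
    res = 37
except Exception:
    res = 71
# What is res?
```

Step-by-step execution trace:
1. `num = undefined_var` raises NameError.
2. `except (IndexError, NameError)` matches (NameError is in the tuple) → res = 37.
3. `except Exception` is not reached.
Result: 37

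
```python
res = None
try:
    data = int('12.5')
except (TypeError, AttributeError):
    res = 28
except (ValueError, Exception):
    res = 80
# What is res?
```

Step-by-step execution trace:
1. `data = int('12.5')` raises ValueError.
2. `except (TypeError, AttributeError)` does not match ValueError; skipped.
3. `except (ValueError, Exception)` matches (ValueError is in the tuple) → res = 80.
Result: 80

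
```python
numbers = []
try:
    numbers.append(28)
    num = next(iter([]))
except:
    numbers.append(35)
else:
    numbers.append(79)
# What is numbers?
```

Step-by-step execution trace:
1. try: `numbers.append(28)` → numbers = [28].
2. `num = next(iter([]))` raises StopIteration.
3. bare `except` matches → `numbers.append(35)` → numbers = [28, 35].
4. `else` is skipped (an exception was raised).
Result: [28, 35]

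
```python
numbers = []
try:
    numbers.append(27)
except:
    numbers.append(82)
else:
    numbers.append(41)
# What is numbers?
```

Step-by-step execution trace:
1. try: `numbers.append(27)` → numbers = [27]. No exception raised.
2. `except` is skipped.
3. `else` runs (try completed without exception): `numbers.append(41)` → numbers = [27, 41].
Result: [27, 41]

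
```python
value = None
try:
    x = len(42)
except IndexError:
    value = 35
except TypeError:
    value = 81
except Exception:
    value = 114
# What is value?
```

Step-by-step execution trace:
1. `x = len(42)` raises TypeError.
2. `except IndexError` does not match TypeError; skipped.
3. `except TypeError` matches → value = 81.
4. Remaining except clauses are skipped.
Result: 81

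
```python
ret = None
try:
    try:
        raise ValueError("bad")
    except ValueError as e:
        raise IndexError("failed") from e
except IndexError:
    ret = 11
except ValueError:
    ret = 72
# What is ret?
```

Step-by-step execution trace:
1. Inner try raises ValueError; inner `except ValueError as e` catches it.
2. `raise IndexError(...) from e` raises IndexError (ValueError is attached as __cause__, but only IndexError is active).
3. Outer `except IndexError` matches → ret = 11.
4. `except ValueError` is not reached.
Result: 11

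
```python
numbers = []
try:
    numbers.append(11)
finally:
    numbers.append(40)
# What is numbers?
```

Step-by-step execution trace:
1. try: `numbers.append(11)` → numbers = [11].
2. The try body completes without raising.
3. finally always runs: `numbers.append(40)` → numbers = [11, 40].
Result: [11, 40]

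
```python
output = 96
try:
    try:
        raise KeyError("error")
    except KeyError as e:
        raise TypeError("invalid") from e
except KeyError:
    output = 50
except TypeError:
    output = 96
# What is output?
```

Step-by-step execution trace:
1. Inner try raises KeyError; inner `except KeyError as e` catches it.
2. `raise TypeError(...) from e` raises TypeError (KeyError is attached as __cause__, but only TypeError is active).
3. Outer `except KeyError` does not match TypeError; skipped.
4. Outer `except TypeError` matches → output = 96.
Result: 96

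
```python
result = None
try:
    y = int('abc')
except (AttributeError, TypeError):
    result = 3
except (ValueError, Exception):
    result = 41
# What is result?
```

Step-by-step execution trace:
1. `y = int('abc')` raises ValueError.
2. `except (AttributeError, TypeError)` does not match ValueError; skipped.
3. `except (ValueError, Exception)` matches (ValueError is in the tuple) → result = 41.
Result: 41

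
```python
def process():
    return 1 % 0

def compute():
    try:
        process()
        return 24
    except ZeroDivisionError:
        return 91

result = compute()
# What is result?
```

Step-by-step execution trace:
1. `compute()` calls `process()`.
2. `process()` evaluates `1 % 0`, which raises ZeroDivisionError; it propagates to the caller.
3. `return 24` is not reached.
4. `except ZeroDivisionError` in compute matches → returns 91.
5. result = 91.
Result: 91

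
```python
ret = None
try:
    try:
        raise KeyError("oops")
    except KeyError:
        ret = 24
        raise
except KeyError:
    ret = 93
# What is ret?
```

Step-by-step execution trace:
1. Inner try: `raise KeyError("oops")` raises KeyError.
2. Inner `except KeyError` matches → ret = 24.
3. bare `raise` re-raises the same KeyError.
4. Outer `except KeyError` matches → ret = 93.
Result: 93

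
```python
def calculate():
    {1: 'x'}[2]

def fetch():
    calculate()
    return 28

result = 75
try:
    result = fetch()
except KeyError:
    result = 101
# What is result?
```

Step-by-step execution trace:
1. result starts at 75.
2. try: `fetch()` calls `calculate()`.
3. `calculate()` evaluates `{1: 'x'}[2]`, which raises KeyError; it propagates through fetch (uncaught).
4. `return 28` in fetch is not reached; the assignment to result does not complete.
5. `except KeyError` matches → result = 101.
Result: 101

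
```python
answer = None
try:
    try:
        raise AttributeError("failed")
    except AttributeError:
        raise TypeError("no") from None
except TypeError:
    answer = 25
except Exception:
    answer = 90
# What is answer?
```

Step-by-step execution trace:
1. Inner try raises AttributeError; inner `except AttributeError` catches it.
2. `raise TypeError(...) from None` raises TypeError (from None suppresses __context__, but the active exception is still TypeError).
3. Outer `except TypeError` matches → answer = 25.
4. `except Exception` is not reached.
Result: 25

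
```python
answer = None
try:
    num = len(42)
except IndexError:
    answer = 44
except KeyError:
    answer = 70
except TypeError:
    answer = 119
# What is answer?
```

Step-by-step execution trace:
1. `num = len(42)` raises TypeError.
2. `except IndexError` does not match TypeError; skipped.
3. `except KeyError` does not match TypeError; skipped.
4. `except TypeError` matches → answer = 119.
Result: 119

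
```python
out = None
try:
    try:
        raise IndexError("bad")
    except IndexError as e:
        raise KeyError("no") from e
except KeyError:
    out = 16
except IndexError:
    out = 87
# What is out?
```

Step-by-step execution trace:
1. Inner try raises IndexError; inner `except IndexError as e` catches it.
2. `raise KeyError(...) from e` raises KeyError (IndexError is attached as __cause__, but only KeyError is active).
3. Outer `except KeyError` matches → out = 16.
4. `except IndexError` is not reached.
Result: 16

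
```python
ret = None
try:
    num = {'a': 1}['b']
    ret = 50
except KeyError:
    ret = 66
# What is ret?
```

Step-by-step execution trace:
1. `num = {'a': 1}['b']` raises KeyError.
2. `ret = 50` is not reached.
3. `except KeyError` matches → ret = 66.
Result: 66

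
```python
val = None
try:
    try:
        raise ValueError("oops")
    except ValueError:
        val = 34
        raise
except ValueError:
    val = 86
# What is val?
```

Step-by-step execution trace:
1. Inner try: `raise ValueError("oops")` raises ValueError.
2. Inner `except ValueError` matches → val = 34.
3. bare `raise` re-raises the same ValueError.
4. Outer `except ValueError` matches → val = 86.
Result: 86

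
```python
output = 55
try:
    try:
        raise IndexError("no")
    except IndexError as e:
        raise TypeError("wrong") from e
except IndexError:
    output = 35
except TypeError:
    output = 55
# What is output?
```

Step-by-step execution trace:
1. Inner try raises IndexError; inner `except IndexError as e` catches it.
2. `raise TypeError(...) from e` raises TypeError (IndexError is attached as __cause__, but only TypeError is active).
3. Outer `except IndexError` does not match TypeError; skipped.
4. Outer `except TypeError` matches → output = 55.
Result: 55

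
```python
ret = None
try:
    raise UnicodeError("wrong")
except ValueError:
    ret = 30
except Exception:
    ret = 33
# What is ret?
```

Step-by-step execution trace:
1. `raise UnicodeError(...)` raises UnicodeError.
2. `except ValueError` matches (UnicodeError is a subclass of ValueError) → ret = 30.
3. `except Exception` is not reached.
Result: 30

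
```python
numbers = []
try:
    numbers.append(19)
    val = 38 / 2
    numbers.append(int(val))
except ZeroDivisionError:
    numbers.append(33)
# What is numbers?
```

Step-by-step execution trace:
1. try: `numbers.append(19)` → numbers = [19].
2. `val = 38 / 2` → val = 19.0. No exception raised.
3. `numbers.append(int(val))` → numbers = [19, 19].
4. `except ZeroDivisionError` is skipped (no exception was raised).
Result: [19, 19]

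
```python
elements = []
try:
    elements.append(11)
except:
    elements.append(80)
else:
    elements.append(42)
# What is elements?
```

Step-by-step execution trace:
1. try: `elements.append(11)` → elements = [11]. No exception raised.
2. `except` is skipped.
3. `else` runs (try completed without exception): `elements.append(42)` → elements = [11, 42].
Result: [11, 42]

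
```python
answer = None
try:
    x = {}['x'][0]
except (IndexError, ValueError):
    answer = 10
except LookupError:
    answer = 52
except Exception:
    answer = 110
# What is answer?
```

Step-by-step execution trace:
1. `x = {}['x'][0]` raises KeyError.
2. `except (IndexError, ValueError)` does not match KeyError; skipped.
3. `except LookupError` matches (KeyError is a subclass of LookupError) → answer = 52.
4. `except Exception` is not reached.
Result: 52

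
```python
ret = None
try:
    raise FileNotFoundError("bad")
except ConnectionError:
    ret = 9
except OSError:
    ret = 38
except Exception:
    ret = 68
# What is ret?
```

Step-by-step execution trace:
1. `raise FileNotFoundError(...)` raises FileNotFoundError.
2. `except ConnectionError` does not match (FileNotFoundError is not a subclass of ConnectionError); skipped.
3. `except OSError` matches (FileNotFoundError is a subclass of OSError) → ret = 38.
4. `except Exception` is not reached.
Result: 38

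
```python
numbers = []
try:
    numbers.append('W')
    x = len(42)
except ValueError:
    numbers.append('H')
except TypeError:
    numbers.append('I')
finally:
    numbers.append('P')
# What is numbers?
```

Step-by-step execution trace:
1. try: `numbers.append('W')` → numbers = ['W'].
2. `x = len(42)` raises TypeError.
3. `except ValueError` does not match TypeError; skipped.
4. `except TypeError` matches → `numbers.append('I')` → numbers = ['W', 'I'].
5. finally always runs: `numbers.append('P')` → numbers = ['W', 'I', 'P'].
Result: ['W', 'I', 'P']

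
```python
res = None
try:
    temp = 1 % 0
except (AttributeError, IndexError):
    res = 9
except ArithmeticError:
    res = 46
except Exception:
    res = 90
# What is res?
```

Step-by-step execution trace:
1. `temp = 1 % 0` raises ZeroDivisionError.
2. `except (AttributeError, IndexError)` does not match ZeroDivisionError; skipped.
3. `except ArithmeticError` matches (ZeroDivisionError is a subclass of ArithmeticError) → res = 46.
4. `except Exception` is not reached.
Result: 46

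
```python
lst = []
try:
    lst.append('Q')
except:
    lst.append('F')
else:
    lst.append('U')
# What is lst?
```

Step-by-step execution trace:
1. try: `lst.append('Q')` → lst = ['Q']. No exception raised.
2. `except` is skipped.
3. `else` runs (try completed without exception): `lst.append('U')` → lst = ['Q', 'U'].
Result: ['Q', 'U']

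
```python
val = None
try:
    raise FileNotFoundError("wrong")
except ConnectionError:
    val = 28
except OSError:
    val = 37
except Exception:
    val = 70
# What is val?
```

Step-by-step execution trace:
1. `raise FileNotFoundError(...)` raises FileNotFoundError.
2. `except ConnectionError` does not match (FileNotFoundError is not a subclass of ConnectionError); skipped.
3. `except OSError` matches (FileNotFoundError is a subclass of OSError) → val = 37.
4. `except Exception` is not reached.
Result: 37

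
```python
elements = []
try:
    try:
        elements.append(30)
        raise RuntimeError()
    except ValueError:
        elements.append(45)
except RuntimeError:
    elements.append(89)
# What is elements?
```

Step-by-step execution trace:
1. Inner try: `elements.append(30)` → elements = [30].
2. `raise RuntimeError()` raises RuntimeError.
3. Inner `except ValueError` does not match RuntimeError; exception propagates to outer try.
4. Outer `except RuntimeError` matches → `elements.append(89)` → elements = [30, 89].
Result: [30, 89]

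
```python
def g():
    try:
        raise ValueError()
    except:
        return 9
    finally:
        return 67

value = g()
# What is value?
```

Step-by-step execution trace:
1. `g()` enters try: `raise ValueError()` raises ValueError.
2. bare `except` matches → `return 9` sets pending return value 9.
3. Before returning, `finally: return 67` runs and overrides the pending return.
4. g() returns 67 → value = 67.
Result: 67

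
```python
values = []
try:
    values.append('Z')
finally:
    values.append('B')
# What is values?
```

Step-by-step execution trace:
1. try: `values.append('Z')` → values = ['Z'].
2. The try body completes without raising.
3. finally always runs: `values.append('B')` → values = ['Z', 'B'].
Result: ['Z', 'B']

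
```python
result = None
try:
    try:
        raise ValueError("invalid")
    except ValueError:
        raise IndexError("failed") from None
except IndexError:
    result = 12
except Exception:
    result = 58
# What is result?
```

Step-by-step execution trace:
1. Inner try raises ValueError; inner `except ValueError` catches it.
2. `raise IndexError(...) from None` raises IndexError (from None suppresses __context__, but the active exception is still IndexError).
3. Outer `except IndexError` matches → result = 12.
4. `except Exception` is not reached.
Result: 12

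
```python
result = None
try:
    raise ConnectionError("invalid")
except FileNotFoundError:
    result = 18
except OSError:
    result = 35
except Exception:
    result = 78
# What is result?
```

Step-by-step execution trace:
1. `raise ConnectionError(...)` raises ConnectionError.
2. `except FileNotFoundError` does not match (ConnectionError is not a subclass of FileNotFoundError); skipped.
3. `except OSError` matches (ConnectionError is a subclass of OSError) → result = 35.
4. `except Exception` is not reached.
Result: 35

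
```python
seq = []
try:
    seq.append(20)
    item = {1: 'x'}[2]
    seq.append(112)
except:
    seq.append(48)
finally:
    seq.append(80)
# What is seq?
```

Step-by-step execution trace:
1. try: `seq.append(20)` → seq = [20].
2. `item = {1: 'x'}[2]` raises KeyError; `seq.append(112)` is not reached.
3. bare `except` matches → `seq.append(48)` → seq = [20, 48].
4. finally always runs: `seq.append(80)` → seq = [20, 48, 80].
Result: [20, 48, 80]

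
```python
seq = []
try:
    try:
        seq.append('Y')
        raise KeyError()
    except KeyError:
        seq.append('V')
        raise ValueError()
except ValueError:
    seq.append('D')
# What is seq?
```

Step-by-step execution trace:
1. Inner try: `seq.append('Y')` → seq = ['Y'].
2. `raise KeyError()` raises KeyError.
3. Inner `except KeyError` matches → `seq.append('V')` → seq = ['Y', 'V'].
4. `raise ValueError()` raises ValueError; propagates to outer try.
5. Outer `except ValueError` matches → `seq.append('D')` → seq = ['Y', 'V', 'D'].
Result: ['Y', 'V', 'D']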